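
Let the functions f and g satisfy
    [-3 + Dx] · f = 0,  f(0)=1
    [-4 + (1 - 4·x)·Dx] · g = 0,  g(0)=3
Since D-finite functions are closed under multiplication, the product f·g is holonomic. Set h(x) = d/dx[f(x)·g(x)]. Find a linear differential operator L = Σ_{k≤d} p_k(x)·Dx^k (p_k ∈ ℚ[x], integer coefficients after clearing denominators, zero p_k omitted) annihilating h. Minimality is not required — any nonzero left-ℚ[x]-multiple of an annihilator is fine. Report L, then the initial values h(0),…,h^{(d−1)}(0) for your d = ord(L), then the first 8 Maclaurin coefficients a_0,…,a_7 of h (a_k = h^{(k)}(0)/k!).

f: a_k = 1, 3, 9/2, 9/2, 27/8, 81/40, 81/80, 243/560, …
g: a_k = 3, 12, 48, 192, 768, 3072, 12288, 49152, …
Sym-product of L_f,L_g gives L₀ (≤ ord 1).
Derive L from L₀ (diff closure).
L = (65 - 168·x + 144·x^2) + (-7 + 40·x - 48·x^2)·Dx  (order 1).
h: a_k = 21, 195, 2421/2, 12993/2, 260103/8, 6243201/40, 11654121/16, 266380221/80, …
ICs: h(0) = 21.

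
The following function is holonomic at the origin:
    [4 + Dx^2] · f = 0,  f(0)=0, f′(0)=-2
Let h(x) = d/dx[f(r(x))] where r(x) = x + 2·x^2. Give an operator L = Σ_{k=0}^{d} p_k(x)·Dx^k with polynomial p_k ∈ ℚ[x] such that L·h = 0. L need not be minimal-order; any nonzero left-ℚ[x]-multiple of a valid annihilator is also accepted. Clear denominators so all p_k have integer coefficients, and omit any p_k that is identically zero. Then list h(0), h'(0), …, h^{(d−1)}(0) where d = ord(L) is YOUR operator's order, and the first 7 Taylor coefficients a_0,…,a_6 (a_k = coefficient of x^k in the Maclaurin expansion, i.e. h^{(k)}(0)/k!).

L = (52 + 64·x + 384·x^2 + 1024·x^3 + 1024·x^4) + (-12 - 48·x)·Dx + (1 + 8·x + 16·x^2)·Dx^2  (order 2).
h: a_k = -2, -8, 4, 32, 236/3, 48, -3352/45, …
ICs: h(0) = -2, h′(0) = -8.

f: a_k = 0, -2, 0, 4/3, 0, -4/15, 0, …
f∘r: x↦r, Dx↦Dx/r' in L_f ⇒ L₀.
h₀' ⇒ L via d/dx closure of L₀.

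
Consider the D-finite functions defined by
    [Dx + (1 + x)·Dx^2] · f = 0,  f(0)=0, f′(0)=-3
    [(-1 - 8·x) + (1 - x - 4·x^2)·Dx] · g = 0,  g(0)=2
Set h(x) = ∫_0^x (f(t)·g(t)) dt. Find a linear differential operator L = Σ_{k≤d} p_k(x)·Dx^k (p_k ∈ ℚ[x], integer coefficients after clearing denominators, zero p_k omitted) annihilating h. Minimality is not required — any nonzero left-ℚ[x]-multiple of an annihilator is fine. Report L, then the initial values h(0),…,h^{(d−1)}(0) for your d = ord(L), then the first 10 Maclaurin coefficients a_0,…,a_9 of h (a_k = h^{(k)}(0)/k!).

L = (9 + 16·x)·Dx + (1 + 19·x + 20·x^2)·Dx^2 + (-1 + 5·x^2 + 4·x^3)·Dx^3  (order 3).
h: a_k = 0, 0, -3, -1, -29/4, -79/10, -1567/60, -3137/70, -13179/112, -307357/1260, …
ICs: h(0) = 0, h′(0) = 0, h′′(0) = -6.

f: a_k = 0, -3, 3/2, -1, 3/4, -3/5, 1/2, -3/7, 3/8, -1/3, …
g: a_k = 2, 2, 10, 18, 58, 130, 362, 882, 2330, 5858, …
f·g: L₀ = L_f ⊗_s L_g, ord ≤ 2·1.
∫: right-multiply L₀ by Dx.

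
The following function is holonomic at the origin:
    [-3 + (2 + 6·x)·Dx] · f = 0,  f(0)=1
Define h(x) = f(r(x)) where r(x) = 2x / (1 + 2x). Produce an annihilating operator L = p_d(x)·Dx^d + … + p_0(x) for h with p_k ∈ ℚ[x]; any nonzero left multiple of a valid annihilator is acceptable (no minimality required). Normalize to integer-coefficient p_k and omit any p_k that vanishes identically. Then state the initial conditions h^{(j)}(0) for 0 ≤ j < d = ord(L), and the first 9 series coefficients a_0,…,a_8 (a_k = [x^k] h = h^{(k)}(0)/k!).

f: a_k = 1, 3/2, -9/8, 27/16, -405/128, 1701/256, -15309/1024, 72171/2048, -2814669/32768, …
Substitute x→r, Dx→(1/r')Dx; clear ⇒ L₀.
L = -3 + (1 + 10·x + 16·x^2)·Dx  (order 1).
h: a_k = 1, 3, -21/2, 87/2, -1677/8, 9069/8, -106305/16, 658335/16, -33903165/128, …
ICs: h(0) = 1.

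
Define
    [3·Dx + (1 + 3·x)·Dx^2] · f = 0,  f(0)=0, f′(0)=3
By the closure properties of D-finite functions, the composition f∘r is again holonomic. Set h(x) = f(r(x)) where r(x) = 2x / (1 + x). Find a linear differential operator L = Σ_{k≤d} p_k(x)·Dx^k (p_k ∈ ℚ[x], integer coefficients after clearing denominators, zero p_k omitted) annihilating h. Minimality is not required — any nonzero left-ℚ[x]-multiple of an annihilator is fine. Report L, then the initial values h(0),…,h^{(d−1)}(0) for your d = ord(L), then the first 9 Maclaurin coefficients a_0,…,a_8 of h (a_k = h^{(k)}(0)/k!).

L = (8 + 14·x)·Dx + (1 + 8·x + 7·x^2)·Dx^2  (order 2).
h: a_k = 0, 6, -24, 114, -600, 16806/5, -19608, 823542/7, -720600, …
ICs: h(0) = 0, h′(0) = 6.

f: a_k = 0, 3, -9/2, 9, -81/4, 243/5, -243/2, 2187/7, -6561/8, …
f∘r: x↦r, Dx↦Dx/r' in L_f ⇒ L₀.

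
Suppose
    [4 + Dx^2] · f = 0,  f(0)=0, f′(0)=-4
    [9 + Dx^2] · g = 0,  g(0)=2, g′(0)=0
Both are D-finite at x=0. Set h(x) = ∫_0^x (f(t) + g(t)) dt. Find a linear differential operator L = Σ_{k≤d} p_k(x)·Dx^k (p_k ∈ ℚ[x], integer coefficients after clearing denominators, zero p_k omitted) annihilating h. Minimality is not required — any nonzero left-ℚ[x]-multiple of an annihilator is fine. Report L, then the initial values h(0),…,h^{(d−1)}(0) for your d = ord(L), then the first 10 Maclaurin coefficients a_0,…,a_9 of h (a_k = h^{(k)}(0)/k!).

L = 36·Dx + 13·Dx^3 + Dx^5  (order 5).
h: a_k = 0, 2, -2, -3, 2/3, 27/20, -4/45, -81/280, 2/315, 81/2240, …
ICs: h(0) = 0, h′(0) = 2, h′′(0) = -4, h′′′(0) = -18, h′′′′(0) = 16.

f: a_k = 0, -4, 0, 8/3, 0, -8/15, 0, 16/315, 0, -8/2835, …
g: a_k = 2, 0, -9, 0, 27/4, 0, -81/40, 0, 729/2240, 0, …
Sum ⇒ L₀ = lclm(L_f,L_g) in ℚ(x)⟨Dx⟩.
Integrate: L := L₀·Dx.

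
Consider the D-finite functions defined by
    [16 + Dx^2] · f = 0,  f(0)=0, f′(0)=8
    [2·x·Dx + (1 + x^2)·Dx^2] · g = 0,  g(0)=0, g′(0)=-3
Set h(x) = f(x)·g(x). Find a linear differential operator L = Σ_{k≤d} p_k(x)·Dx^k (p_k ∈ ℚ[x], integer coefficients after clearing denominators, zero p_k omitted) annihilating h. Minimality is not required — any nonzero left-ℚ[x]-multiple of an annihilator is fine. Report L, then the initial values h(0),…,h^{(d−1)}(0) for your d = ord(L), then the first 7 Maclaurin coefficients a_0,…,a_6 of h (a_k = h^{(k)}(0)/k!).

f: a_k = 0, 8, 0, -64/3, 0, 256/15, 0, …
g: a_k = 0, -3, 0, 1, 0, -3/5, 0, …
f·g: L₀ = L_f ⊗_s L_g, ord ≤ 2·2.
L = (5440 + 19136·x^2 + 25856·x^4 + 16384·x^6 + 4096·x^8) + (1152·x + 3200·x^3 + 3072·x^5 + 1024·x^7)·Dx + (612 + 2252·x^2 + 3168·x^4 + 2048·x^6 + 512·x^8)·Dx^2 + (72·x + 200·x^3 + 192·x^5 + 64·x^7)·Dx^3 + (17 + 66·x^2 + 97·x^4 + 64·x^6 + 16·x^8)·Dx^4  (order 4).
h: a_k = 0, 0, -24, 0, 72, 0, -232/3, …
ICs: h(0) = 0, h′(0) = 0, h′′(0) = -48, h′′′(0) = 0.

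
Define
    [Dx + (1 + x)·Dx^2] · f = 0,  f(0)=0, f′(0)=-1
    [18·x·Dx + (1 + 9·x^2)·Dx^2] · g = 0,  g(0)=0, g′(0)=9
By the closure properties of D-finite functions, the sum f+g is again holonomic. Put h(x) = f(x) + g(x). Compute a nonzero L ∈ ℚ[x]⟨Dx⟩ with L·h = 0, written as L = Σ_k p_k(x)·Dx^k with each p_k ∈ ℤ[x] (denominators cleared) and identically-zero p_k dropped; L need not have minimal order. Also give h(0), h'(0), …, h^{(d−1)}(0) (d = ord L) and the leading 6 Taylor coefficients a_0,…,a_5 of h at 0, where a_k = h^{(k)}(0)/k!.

L = (-18 - 54·x + 486·x^2 + 162·x^3)·Dx + (-20 - 36·x + 432·x^2 + 972·x^3 + 324·x^4)·Dx^2 + (-1 + 17·x + 18·x^2 + 162·x^3 + 243·x^4 + 81·x^5)·Dx^3  (order 3).
h: a_k = 0, 8, 1/2, -82/3, 1/4, 728/5, …
ICs: h(0) = 0, h′(0) = 8, h′′(0) = 1.

f: a_k = 0, -1, 1/2, -1/3, 1/4, -1/5, …
g: a_k = 0, 9, 0, -27, 0, 729/5, …
Weyl lclm of L_f,L_g ⇒ L₀ (ord ≤ 4).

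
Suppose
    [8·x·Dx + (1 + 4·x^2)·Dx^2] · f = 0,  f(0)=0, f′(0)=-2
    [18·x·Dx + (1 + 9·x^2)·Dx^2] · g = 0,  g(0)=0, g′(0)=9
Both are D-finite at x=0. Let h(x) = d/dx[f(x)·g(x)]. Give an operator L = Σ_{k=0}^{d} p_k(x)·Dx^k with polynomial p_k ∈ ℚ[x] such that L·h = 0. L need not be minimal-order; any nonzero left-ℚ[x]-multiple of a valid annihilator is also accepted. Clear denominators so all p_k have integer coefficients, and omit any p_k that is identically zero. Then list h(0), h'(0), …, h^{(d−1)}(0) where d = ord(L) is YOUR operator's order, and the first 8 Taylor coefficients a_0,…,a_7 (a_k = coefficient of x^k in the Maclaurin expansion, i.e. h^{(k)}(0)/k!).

L = (-864·x - 18720·x^3 - 82944·x^5 + 134784·x^7 + 1119744·x^9) + (-52 - 3036·x^2 - 33696·x^4 - 72576·x^6 + 471744·x^8 + 1679616·x^10)·Dx + (-104·x - 2072·x^3 - 11232·x^5 + 13968·x^7 + 269568·x^9 + 559872·x^11)·Dx^2 + (-1 - 26·x^2 - 205·x^4 + 7380·x^8 + 33696·x^10 + 46656·x^12)·Dx^3  (order 3).
h: a_k = 0, -36, 0, 312, 0, -12636/5, 0, 728208/35, …
ICs: h(0) = 0, h′(0) = -36, h′′(0) = 0.

f: a_k = 0, -2, 0, 8/3, 0, -32/5, 0, 128/7, …
g: a_k = 0, 9, 0, -27, 0, 729/5, 0, -6561/7, …
L₀ := L_f ⊗_s L_g (sym. prod.), ord ≤ 4.
h=h₀': d/dx-closure on L₀ ⇒ L.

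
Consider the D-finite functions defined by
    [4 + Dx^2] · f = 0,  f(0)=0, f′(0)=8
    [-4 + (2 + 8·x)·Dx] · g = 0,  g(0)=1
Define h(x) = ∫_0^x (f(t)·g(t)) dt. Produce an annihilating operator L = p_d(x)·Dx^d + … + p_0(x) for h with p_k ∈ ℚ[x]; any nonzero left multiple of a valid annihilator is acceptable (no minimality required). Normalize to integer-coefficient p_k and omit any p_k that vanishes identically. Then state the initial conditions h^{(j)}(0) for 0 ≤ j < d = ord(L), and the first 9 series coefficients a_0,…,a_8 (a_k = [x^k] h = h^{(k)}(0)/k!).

f: a_k = 0, 8, 0, -16/3, 0, 16/15, 0, -32/315, 0, …
g: a_k = 1, 2, -2, 4, -10, 28, -84, 264, -858, …
h₀=f·g: eliminate ⇒ L₀, order ≤ 2·1.
Integrate: L := L₀·Dx.
L = (16 + 32·x + 64·x^2)·Dx + (-4 - 16·x)·Dx^2 + (1 + 8·x + 16·x^2)·Dx^3  (order 3).
h: a_k = 0, 0, 4, 16/3, -16/3, 64/15, -512/45, 1024/35, -24448/315, …
ICs: h(0) = 0, h′(0) = 0, h′′(0) = 8.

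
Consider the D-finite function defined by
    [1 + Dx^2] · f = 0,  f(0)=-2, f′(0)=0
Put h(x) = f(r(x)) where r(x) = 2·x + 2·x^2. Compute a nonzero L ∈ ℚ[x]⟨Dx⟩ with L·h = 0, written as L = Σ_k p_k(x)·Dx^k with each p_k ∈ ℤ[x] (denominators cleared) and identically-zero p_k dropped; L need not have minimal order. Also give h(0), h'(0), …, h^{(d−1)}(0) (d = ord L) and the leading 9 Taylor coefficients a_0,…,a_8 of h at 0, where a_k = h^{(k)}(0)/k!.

L = (4 + 24·x + 48·x^2 + 32·x^3) - 2·Dx + (1 + 2·x)·Dx^2  (order 2).
h: a_k = -2, 0, 4, 8, 8/3, -16/3, -352/45, -64/15, 416/315, …
ICs: h(0) = -2, h′(0) = 0.

f: a_k = -2, 0, 1, 0, -1/12, 0, 1/360, 0, -1/20160, …
Change of var in L_f (x↦r) gives L₀.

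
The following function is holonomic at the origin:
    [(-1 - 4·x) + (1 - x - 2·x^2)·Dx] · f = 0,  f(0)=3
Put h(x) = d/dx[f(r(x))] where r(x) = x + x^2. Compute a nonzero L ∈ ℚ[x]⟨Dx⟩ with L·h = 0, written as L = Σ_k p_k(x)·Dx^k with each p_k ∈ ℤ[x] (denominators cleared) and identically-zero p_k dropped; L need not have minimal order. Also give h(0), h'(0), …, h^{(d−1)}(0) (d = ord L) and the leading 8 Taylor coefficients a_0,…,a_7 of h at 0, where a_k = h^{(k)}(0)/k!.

L = (8 + 10·x + 30·x^2 + 40·x^3 + 20·x^4) + (-1 - x + 5·x^2 + 10·x^3 + 10·x^4 + 4·x^5)·Dx  (order 1).
h: a_k = 3, 24, 99, 348, 1200, 3942, 12537, 39168, …
ICs: h(0) = 3.

f: a_k = 3, 3, 9, 15, 33, 63, 129, 255, …
f∘r: x↦r, Dx↦Dx/r' in L_f ⇒ L₀.
Derive L from L₀ (diff closure).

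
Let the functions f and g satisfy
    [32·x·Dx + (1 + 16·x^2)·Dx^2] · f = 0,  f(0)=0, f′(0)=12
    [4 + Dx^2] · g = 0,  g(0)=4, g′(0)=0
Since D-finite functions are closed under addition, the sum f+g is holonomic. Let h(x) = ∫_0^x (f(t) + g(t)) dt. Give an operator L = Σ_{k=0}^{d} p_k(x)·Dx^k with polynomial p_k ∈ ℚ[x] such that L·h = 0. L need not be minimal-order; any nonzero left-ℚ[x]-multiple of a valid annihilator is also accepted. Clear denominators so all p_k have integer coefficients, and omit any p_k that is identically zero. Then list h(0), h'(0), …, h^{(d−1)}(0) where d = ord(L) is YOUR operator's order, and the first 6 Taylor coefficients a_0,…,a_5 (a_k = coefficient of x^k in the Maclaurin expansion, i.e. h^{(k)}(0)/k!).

f: a_k = 0, 12, 0, -64, 0, 3072/5, …
g: a_k = 4, 0, -8, 0, 8/3, 0, …
Sum ⇒ L₀ = lclm(L_f,L_g) in ℚ(x)⟨Dx⟩.
∫: right-multiply L₀ by Dx.
L = (-6016·x + 102400·x^3 + 32768·x^5)·Dx^2 + (-28 + 1216·x^2 + 27648·x^4 + 16384·x^6)·Dx^3 + (-1504·x + 25600·x^3 + 8192·x^5)·Dx^4 + (-7 + 304·x^2 + 6912·x^4 + 4096·x^6)·Dx^5  (order 5).
h: a_k = 0, 4, 6, -8/3, -16, 8/15, …
ICs: h(0) = 0, h′(0) = 4, h′′(0) = 12, h′′′(0) = -16, h′′′′(0) = -384.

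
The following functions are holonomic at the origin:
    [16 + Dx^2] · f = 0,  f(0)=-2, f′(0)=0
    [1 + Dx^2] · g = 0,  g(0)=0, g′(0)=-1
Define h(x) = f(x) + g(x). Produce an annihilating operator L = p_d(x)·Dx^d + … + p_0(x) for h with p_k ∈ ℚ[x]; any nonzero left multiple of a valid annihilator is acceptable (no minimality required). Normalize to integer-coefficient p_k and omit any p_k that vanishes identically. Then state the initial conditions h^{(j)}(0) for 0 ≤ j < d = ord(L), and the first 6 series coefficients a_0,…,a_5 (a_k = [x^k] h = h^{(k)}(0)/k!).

L = 16 + 17·Dx^2 + Dx^4  (order 4).
h: a_k = -2, -1, 16, 1/6, -64/3, -1/120, …
ICs: h(0) = -2, h′(0) = -1, h′′(0) = 32, h′′′(0) = 1.

f: a_k = -2, 0, 16, 0, -64/3, 0, …
g: a_k = 0, -1, 0, 1/6, 0, -1/120, …
Weyl lclm of L_f,L_g ⇒ L₀ (ord ≤ 4).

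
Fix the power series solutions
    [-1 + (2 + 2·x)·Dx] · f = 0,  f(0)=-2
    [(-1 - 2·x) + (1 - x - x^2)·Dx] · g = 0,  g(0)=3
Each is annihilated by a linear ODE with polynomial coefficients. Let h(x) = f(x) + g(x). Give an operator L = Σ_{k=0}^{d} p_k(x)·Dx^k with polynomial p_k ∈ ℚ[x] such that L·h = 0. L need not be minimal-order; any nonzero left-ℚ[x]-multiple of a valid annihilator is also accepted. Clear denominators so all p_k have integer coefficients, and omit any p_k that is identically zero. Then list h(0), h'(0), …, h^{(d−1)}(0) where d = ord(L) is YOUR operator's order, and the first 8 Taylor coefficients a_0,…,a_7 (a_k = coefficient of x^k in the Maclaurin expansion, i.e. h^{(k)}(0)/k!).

f: a_k = -2, -1, 1/4, -1/8, 5/64, -7/128, 21/512, -33/1024, …
g: a_k = 3, 3, 6, 9, 15, 24, 39, 63, …
f+g: L₀ = lclm(L_f,L_g), ord ≤ 1+1.
L = (9 + 21·x + 21·x^2 + 10·x^3) + (-17 - 54·x - 87·x^2 - 74·x^3 - 25·x^4)·Dx + (2 + 14·x + 6·x^2 - 30·x^3 - 34·x^4 - 10·x^5)·Dx^2  (order 2).
h: a_k = 1, 2, 25/4, 71/8, 965/64, 3065/128, 19989/512, 64479/1024, …
ICs: h(0) = 1, h′(0) = 2.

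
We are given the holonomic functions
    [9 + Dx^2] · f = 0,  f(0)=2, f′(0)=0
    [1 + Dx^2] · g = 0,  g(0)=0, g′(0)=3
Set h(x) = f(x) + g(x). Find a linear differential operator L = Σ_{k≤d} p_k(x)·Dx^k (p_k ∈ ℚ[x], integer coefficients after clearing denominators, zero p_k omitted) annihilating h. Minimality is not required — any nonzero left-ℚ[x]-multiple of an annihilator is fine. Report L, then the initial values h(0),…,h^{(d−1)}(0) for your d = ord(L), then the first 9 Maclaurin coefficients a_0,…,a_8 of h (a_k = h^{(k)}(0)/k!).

f: a_k = 2, 0, -9, 0, 27/4, 0, -81/40, 0, 729/2240, …
g: a_k = 0, 3, 0, -1/2, 0, 1/40, 0, -1/1680, 0, …
L₀ := lclm(L_f,L_g); ord L₀ ≤ 2+2.
L = 9 + 10·Dx^2 + Dx^4  (order 4).
h: a_k = 2, 3, -9, -1/2, 27/4, 1/40, -81/40, -1/1680, 729/2240, …
ICs: h(0) = 2, h′(0) = 3, h′′(0) = -18, h′′′(0) = -3.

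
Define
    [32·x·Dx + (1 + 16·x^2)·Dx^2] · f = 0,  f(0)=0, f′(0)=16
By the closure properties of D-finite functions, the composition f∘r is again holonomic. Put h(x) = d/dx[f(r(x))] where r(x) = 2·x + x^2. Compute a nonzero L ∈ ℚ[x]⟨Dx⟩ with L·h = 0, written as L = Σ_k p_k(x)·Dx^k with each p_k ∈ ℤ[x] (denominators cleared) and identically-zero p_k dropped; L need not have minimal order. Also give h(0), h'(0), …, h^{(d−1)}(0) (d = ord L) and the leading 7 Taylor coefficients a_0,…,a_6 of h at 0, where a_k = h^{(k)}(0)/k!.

L = (-1 + 128·x + 256·x^2 + 192·x^3 + 48·x^4) + (1 + x + 64·x^2 + 128·x^3 + 80·x^4 + 16·x^5)·Dx  (order 1).
h: a_k = 32, 32, -2048, -4096, 128512, 392704, -7929856, …
ICs: h(0) = 32.

f: a_k = 0, 16, 0, -256/3, 0, 4096/5, 0, …
Change of var in L_f (x↦r) gives L₀.
h₀' ⇒ L via d/dx closure of L₀.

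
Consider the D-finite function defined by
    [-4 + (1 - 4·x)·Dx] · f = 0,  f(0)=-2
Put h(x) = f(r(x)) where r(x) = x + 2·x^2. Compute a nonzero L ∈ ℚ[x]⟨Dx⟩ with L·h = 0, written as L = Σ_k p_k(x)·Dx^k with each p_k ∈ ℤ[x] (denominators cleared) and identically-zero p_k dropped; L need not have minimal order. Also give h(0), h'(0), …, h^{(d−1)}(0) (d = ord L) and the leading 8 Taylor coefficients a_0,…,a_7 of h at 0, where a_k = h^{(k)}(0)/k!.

f: a_k = -2, -8, -32, -128, -512, -2048, -8192, -32768, …
f∘r: x↦r, Dx↦Dx/r' in L_f ⇒ L₀.
L = (4 + 16·x) + (-1 + 4·x + 8·x^2)·Dx  (order 1).
h: a_k = -2, -8, -48, -256, -1408, -7680, -41984, -229376, …
ICs: h(0) = -2.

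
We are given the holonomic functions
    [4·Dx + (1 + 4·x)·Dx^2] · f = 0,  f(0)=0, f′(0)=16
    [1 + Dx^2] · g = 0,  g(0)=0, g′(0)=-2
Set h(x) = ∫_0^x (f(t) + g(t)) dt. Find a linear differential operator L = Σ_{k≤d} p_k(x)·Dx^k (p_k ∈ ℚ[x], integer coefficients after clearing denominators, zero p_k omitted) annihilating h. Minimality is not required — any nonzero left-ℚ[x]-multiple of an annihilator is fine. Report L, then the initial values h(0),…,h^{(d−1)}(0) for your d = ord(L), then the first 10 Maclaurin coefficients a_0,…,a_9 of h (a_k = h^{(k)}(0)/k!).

L = (388 + 32·x + 64·x^2)·Dx^2 + (33 + 140·x + 48·x^2 + 64·x^3)·Dx^3 + (388 + 32·x + 64·x^2)·Dx^4 + (33 + 140·x + 48·x^2 + 64·x^3)·Dx^5  (order 5).
h: a_k = 0, 0, 7, -32/3, 257/12, -256/5, 49151/360, -8192/21, 3370423/2880, -32768/9, …
ICs: h(0) = 0, h′(0) = 0, h′′(0) = 14, h′′′(0) = -64, h′′′′(0) = 514.

f: a_k = 0, 16, -32, 256/3, -256, 4096/5, -8192/3, 65536/7, -32768, 1048576/9, …
g: a_k = 0, -2, 0, 1/3, 0, -1/60, 0, 1/2520, 0, -1/181440, …
L₀ := lclm(L_f,L_g); ord L₀ ≤ 2+2.
h=∫h₀ ⇒ L = L₀·Dx.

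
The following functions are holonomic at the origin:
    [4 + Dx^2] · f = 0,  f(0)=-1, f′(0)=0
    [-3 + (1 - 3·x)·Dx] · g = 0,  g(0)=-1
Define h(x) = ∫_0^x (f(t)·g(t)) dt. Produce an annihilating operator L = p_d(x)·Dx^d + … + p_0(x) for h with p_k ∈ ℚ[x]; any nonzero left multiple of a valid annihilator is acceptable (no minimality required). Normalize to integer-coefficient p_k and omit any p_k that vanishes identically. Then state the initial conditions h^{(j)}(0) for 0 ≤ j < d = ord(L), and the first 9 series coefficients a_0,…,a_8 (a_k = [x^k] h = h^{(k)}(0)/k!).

f: a_k = -1, 0, 2, 0, -2/3, 0, 4/45, 0, -2/315, …
g: a_k = -1, -3, -9, -27, -81, -243, -729, -2187, -6561, …
h₀=f·g: eliminate ⇒ L₀, order ≤ 2·1.
∫: right-multiply L₀ by Dx.
L = (-4 + 12·x)·Dx + 6·Dx^2 + (-1 + 3·x)·Dx^3  (order 3).
h: a_k = 0, 1, 3/2, 7/3, 21/4, 191/15, 191/6, 3683/45, 25781/120, …
ICs: h(0) = 0, h′(0) = 1, h′′(0) = 3.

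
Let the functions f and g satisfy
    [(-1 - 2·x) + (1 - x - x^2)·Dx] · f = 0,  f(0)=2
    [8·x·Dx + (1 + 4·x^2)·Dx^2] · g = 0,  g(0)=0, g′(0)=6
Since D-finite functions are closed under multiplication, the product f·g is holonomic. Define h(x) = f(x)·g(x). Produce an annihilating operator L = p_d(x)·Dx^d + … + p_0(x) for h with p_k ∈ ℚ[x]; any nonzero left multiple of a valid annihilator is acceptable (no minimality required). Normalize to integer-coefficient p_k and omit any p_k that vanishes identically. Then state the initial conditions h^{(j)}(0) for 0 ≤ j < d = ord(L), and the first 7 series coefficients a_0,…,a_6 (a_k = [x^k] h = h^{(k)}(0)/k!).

f: a_k = 2, 2, 4, 6, 10, 16, 26, …
g: a_k = 0, 6, 0, -8, 0, 96/5, 0, …
f·g: L₀ = L_f ⊗_s L_g, ord ≤ 1·2.
L = (2 + 8·x + 24·x^2) + (2 - 4·x + 16·x^2 + 24·x^3)·Dx + (-1 + x - 3·x^2 + 4·x^3 + 4·x^4)·Dx^2  (order 2).
h: a_k = 0, 12, 12, 8, 20, 332/5, 432/5, …
ICs: h(0) = 0, h′(0) = 12.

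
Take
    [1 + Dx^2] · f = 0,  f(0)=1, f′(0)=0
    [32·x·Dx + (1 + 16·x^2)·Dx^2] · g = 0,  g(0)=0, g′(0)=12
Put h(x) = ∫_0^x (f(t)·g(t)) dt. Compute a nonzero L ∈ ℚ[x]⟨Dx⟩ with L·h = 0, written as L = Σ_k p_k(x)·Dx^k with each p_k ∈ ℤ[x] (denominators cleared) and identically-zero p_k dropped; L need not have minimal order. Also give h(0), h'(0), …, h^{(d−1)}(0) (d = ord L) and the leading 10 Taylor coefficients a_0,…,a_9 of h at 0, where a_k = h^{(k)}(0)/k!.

L = (1105 + 51776·x^2 + 22016·x^4 + 16384·x^6 + 65536·x^8)·Dx + (2112·x + 35840·x^3 + 49152·x^5 + 262144·x^7)·Dx^2 + (1122 + 52352·x^2 + 27648·x^4 + 32768·x^6 + 131072·x^8)·Dx^3 + (2112·x + 35840·x^3 + 49152·x^5 + 262144·x^7)·Dx^4 + (17 + 576·x^2 + 5632·x^4 + 16384·x^6 + 65536·x^8)·Dx^5  (order 5).
h: a_k = 0, 0, 6, 0, -35/2, 0, 6469/60, 0, -3079271/3360, 0, …
ICs: h(0) = 0, h′(0) = 0, h′′(0) = 12, h′′′(0) = 0, h′′′′(0) = -420.

f: a_k = 1, 0, -1/2, 0, 1/24, 0, -1/720, 0, 1/40320, 0, …
g: a_k = 0, 12, 0, -64, 0, 3072/5, 0, -49152/7, 0, 262144/3, …
Sym-product of L_f,L_g gives L₀ (≤ ord 4).
h=∫h₀ ⇒ L = L₀·Dx.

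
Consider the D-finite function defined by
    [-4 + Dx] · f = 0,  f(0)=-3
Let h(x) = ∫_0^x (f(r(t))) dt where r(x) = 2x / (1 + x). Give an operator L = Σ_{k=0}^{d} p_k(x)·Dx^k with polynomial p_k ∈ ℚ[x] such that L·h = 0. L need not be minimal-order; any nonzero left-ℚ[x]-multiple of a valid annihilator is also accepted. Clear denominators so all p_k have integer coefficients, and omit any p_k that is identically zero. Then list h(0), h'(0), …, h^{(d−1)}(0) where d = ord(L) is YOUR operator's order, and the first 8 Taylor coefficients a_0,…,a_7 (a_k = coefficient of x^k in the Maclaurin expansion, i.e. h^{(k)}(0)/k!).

L = -8·Dx + (1 + 2·x + x^2)·Dx^2  (order 2).
h: a_k = 0, -3, -12, -24, -22, -8/5, 44/5, -184/105, …
ICs: h(0) = 0, h′(0) = -3.

f: a_k = -3, -12, -24, -32, -32, -128/5, -256/15, -1024/105, …
h₀=f(r): pull back L_f along r ⇒ L₀.
h=∫₀ˣh₀: take L = L₀·Dx.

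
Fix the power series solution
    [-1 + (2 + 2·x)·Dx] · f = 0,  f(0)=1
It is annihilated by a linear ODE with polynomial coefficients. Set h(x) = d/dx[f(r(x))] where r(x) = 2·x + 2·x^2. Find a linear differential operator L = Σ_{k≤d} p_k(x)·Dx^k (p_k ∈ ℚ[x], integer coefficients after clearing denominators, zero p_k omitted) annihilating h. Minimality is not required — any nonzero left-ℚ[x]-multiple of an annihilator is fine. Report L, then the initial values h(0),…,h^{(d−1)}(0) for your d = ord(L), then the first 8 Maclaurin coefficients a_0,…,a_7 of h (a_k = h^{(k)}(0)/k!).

f: a_k = 1, 1/2, -1/8, 1/16, -5/128, 7/256, -21/1024, 33/2048, …
Change of var in L_f (x↦r) gives L₀.
Differentiate: ansatz ord ≤ ord L₀ ⇒ L.
L = 1 + (-1 - 4·x - 6·x^2 - 4·x^3)·Dx  (order 1).
h: a_k = 1, 1, -3/2, 3/2, -5/8, -9/8, 49/16, -61/16, …
ICs: h(0) = 1.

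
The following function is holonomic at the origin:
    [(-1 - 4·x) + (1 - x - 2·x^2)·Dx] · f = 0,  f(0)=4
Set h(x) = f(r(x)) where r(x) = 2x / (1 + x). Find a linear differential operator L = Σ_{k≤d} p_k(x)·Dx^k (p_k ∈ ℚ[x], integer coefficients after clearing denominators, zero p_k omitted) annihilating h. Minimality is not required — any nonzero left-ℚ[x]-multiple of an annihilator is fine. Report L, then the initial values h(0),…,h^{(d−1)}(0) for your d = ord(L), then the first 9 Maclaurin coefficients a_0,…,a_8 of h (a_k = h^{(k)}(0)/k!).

f: a_k = 4, 4, 12, 20, 44, 84, 172, 340, 684, …
Change of var in L_f (x↦r) gives L₀.
L = (2 + 18·x) + (-1 - x + 9·x^2 + 9·x^3)·Dx  (order 1).
h: a_k = 4, 8, 40, 72, 360, 648, 3240, 5832, 29160, …
ICs: h(0) = 4.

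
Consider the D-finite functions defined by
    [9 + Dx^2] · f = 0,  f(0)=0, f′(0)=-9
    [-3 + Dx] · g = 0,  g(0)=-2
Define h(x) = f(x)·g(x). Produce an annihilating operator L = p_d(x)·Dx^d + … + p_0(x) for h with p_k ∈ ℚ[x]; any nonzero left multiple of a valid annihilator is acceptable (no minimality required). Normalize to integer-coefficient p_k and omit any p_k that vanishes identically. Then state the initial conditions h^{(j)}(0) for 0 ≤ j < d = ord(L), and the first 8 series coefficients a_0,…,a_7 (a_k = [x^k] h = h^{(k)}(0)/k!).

f: a_k = 0, -9, 0, 27/2, 0, -243/40, 0, 729/560, …
g: a_k = -2, -6, -9, -9, -27/4, -81/20, -81/40, -243/280, …
L₀ := L_f ⊗_s L_g (sym. prod.), ord ≤ 2.
L = 18 - 6·Dx + Dx^2  (order 2).
h: a_k = 0, 18, 54, 54, 0, -243/5, -243/5, -729/35, …
ICs: h(0) = 0, h′(0) = 18.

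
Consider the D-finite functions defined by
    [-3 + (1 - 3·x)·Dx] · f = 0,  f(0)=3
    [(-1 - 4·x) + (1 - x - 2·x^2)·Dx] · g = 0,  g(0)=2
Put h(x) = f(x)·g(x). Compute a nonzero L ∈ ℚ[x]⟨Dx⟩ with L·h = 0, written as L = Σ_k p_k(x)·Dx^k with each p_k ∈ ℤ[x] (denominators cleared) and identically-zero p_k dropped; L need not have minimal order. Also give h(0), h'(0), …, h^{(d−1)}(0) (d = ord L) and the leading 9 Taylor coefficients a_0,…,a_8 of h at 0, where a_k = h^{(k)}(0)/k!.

L = (-4 + 2·x + 18·x^2) + (1 - 4·x + x^2 + 6·x^3)·Dx  (order 1).
h: a_k = 6, 24, 90, 300, 966, 3024, 9330, 28500, 86526, …
ICs: h(0) = 6.

f: a_k = 3, 9, 27, 81, 243, 729, 2187, 6561, 19683, …
g: a_k = 2, 2, 6, 10, 22, 42, 86, 170, 342, …
L₀ := L_f ⊗_s L_g (sym. prod.), ord ≤ 1.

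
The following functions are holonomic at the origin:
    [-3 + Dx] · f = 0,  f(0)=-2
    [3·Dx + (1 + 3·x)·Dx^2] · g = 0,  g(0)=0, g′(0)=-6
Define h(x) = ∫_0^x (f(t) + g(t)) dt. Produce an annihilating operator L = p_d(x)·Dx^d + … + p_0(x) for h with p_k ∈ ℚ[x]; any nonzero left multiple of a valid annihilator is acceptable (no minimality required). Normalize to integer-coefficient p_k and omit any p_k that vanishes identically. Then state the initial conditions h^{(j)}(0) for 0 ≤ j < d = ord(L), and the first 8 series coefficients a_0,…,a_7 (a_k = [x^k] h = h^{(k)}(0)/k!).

L = (-27 - 27·x)·Dx^2 + (3 - 18·x - 27·x^2)·Dx^3 + (2 + 9·x + 9·x^2)·Dx^4  (order 4).
h: a_k = 0, -2, -6, 0, -27/4, 27/4, -135/8, 1377/40, …
ICs: h(0) = 0, h′(0) = -2, h′′(0) = -12, h′′′(0) = 0.

f: a_k = -2, -6, -9, -9, -27/4, -81/20, -81/40, -243/280, …
g: a_k = 0, -6, 9, -18, 81/2, -486/5, 243, -4374/7, …
L₀ := lclm(L_f,L_g); ord L₀ ≤ 1+2.
Integrate: L := L₀·Dx.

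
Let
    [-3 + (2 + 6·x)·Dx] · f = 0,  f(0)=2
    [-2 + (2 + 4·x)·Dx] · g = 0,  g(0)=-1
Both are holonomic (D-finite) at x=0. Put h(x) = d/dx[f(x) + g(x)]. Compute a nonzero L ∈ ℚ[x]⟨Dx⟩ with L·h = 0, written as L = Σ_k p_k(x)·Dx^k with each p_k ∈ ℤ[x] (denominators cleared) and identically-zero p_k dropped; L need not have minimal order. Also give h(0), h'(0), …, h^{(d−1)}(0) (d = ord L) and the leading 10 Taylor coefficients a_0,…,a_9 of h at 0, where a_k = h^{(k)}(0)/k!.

L = -9 + (-15 - 36·x)·Dx + (-2 - 10·x - 12·x^2)·Dx^2  (order 2).
h: a_k = 2, -7/2, 69/8, -365/16, 7945/128, -43911/256, 490413/1024, -2759757/2048, 125012745/32768, -711517235/65536, …
ICs: h(0) = 2, h′(0) = -7/2.

f: a_k = 2, 3, -9/4, 27/8, -405/64, 1701/128, -15309/512, 72171/1024, -2814669/16384, 14073345/32768, …
g: a_k = -1, -1, 1/2, -1/2, 5/8, -7/8, 21/16, -33/16, 429/128, -715/128, …
L₀ := lclm(L_f,L_g); ord L₀ ≤ 1+1.
h₀' ⇒ L via d/dx closure of L₀.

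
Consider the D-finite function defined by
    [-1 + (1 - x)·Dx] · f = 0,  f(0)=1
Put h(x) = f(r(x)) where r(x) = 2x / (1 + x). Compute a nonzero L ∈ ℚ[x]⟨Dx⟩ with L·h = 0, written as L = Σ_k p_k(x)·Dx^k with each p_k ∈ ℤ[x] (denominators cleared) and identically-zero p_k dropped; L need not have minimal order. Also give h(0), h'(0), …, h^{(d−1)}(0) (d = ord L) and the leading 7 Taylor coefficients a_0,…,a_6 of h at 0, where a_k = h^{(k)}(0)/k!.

L = 2 + (-1 + x^2)·Dx  (order 1).
h: a_k = 1, 2, 2, 2, 2, 2, 2, …
ICs: h(0) = 1.

f: a_k = 1, 1, 1, 1, 1, 1, 1, …
Substitute x→r, Dx→(1/r')Dx; clear ⇒ L₀.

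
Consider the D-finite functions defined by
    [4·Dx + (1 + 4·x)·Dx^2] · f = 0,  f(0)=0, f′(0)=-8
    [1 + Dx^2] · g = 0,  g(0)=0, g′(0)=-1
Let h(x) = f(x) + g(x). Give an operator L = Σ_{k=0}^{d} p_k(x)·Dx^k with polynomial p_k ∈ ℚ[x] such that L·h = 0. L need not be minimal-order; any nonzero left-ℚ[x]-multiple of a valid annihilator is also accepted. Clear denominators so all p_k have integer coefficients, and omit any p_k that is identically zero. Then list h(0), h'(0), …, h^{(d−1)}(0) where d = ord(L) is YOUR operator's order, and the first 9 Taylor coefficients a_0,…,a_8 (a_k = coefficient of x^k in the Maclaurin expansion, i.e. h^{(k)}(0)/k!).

L = (388 + 32·x + 64·x^2)·Dx + (33 + 140·x + 48·x^2 + 64·x^3)·Dx^2 + (388 + 32·x + 64·x^2)·Dx^3 + (33 + 140·x + 48·x^2 + 64·x^3)·Dx^4  (order 4).
h: a_k = 0, -9, 16, -85/2, 128, -49153/120, 4096/3, -23592959/5040, 16384, …
ICs: h(0) = 0, h′(0) = -9, h′′(0) = 32, h′′′(0) = -255.

f: a_k = 0, -8, 16, -128/3, 128, -2048/5, 4096/3, -32768/7, 16384, …
g: a_k = 0, -1, 0, 1/6, 0, -1/120, 0, 1/5040, 0, …
h₀=f+g: left-lcm gives L₀, ord ≤ 4.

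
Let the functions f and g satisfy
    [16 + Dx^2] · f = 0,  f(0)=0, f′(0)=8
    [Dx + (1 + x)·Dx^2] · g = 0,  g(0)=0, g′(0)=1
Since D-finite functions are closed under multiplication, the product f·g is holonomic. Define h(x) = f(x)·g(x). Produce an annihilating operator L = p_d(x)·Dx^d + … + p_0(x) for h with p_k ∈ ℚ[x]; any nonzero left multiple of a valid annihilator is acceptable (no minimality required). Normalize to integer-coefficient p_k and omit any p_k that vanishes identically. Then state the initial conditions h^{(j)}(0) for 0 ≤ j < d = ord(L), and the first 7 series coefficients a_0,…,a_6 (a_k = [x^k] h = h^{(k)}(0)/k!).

L = (15072 + 62976·x + 97024·x^2 + 65536·x^3 + 16384·x^4) + (1984 + 6080·x + 6144·x^2 + 2048·x^3)·Dx + (1950 + 8000·x + 12192·x^2 + 8192·x^3 + 2048·x^4)·Dx^2 + (124 + 380·x + 384·x^2 + 128·x^3)·Dx^3 + (63 + 254·x + 383·x^2 + 256·x^3 + 64·x^4)·Dx^4  (order 4).
h: a_k = 0, 0, 8, -4, -56/3, 26/3, 104/9, …
ICs: h(0) = 0, h′(0) = 0, h′′(0) = 16, h′′′(0) = -24.

f: a_k = 0, 8, 0, -64/3, 0, 256/15, 0, …
g: a_k = 0, 1, -1/2, 1/3, -1/4, 1/5, -1/6, …
Sym-product of L_f,L_g gives L₀ (≤ ord 4).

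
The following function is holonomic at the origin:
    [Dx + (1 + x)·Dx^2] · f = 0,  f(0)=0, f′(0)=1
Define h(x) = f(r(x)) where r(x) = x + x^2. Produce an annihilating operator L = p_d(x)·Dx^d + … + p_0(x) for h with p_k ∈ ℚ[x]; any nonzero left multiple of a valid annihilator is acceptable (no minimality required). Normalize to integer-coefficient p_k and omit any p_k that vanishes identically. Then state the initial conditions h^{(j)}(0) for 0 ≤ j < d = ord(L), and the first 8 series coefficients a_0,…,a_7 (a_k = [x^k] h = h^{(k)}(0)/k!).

L = (-1 + 2·x + 2·x^2)·Dx + (1 + 3·x + 3·x^2 + 2·x^3)·Dx^2  (order 2).
h: a_k = 0, 1, 1/2, -2/3, 1/4, 1/5, -1/3, 1/7, …
ICs: h(0) = 0, h′(0) = 1.

f: a_k = 0, 1, -1/2, 1/3, -1/4, 1/5, -1/6, 1/7, …
Substitute x→r, Dx→(1/r')Dx; clear ⇒ L₀.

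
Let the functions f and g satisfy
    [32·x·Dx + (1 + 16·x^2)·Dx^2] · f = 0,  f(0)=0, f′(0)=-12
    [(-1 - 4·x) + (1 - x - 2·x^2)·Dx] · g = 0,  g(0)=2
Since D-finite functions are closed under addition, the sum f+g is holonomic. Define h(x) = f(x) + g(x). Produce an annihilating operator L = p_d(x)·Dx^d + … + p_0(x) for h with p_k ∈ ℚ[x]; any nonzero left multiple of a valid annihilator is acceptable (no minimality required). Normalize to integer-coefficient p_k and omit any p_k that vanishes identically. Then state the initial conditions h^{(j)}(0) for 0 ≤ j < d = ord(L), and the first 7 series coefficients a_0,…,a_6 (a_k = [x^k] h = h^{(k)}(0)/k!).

L = (96 - 384·x - 6912·x^2 - 15360·x^3 - 40704·x^4 - 12288·x^6)·Dx + (-31 - 104·x + 392·x^2 - 736·x^3 - 14912·x^4 - 27904·x^5 - 3072·x^6 - 12288·x^7)·Dx^2 + (3 + 19·x + 128·x^2 + 152·x^3 + 1128·x^4 - 2496·x^5 - 2560·x^6 - 1024·x^7 - 2048·x^8)·Dx^3  (order 3).
h: a_k = 2, -10, 6, 74, 22, -2862/5, 86, …
ICs: h(0) = 2, h′(0) = -10, h′′(0) = 12.

f: a_k = 0, -12, 0, 64, 0, -3072/5, 0, …
g: a_k = 2, 2, 6, 10, 22, 42, 86, …
f+g: L₀ = lclm(L_f,L_g), ord ≤ 2+1.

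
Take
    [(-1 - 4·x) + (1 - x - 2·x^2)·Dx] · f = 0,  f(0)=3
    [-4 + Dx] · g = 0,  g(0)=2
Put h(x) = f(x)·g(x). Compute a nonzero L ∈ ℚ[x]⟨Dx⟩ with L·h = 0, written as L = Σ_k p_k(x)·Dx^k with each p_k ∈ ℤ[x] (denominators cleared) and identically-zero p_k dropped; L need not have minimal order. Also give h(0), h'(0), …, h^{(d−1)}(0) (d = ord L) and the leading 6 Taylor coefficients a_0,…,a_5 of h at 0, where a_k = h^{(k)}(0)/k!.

f: a_k = 3, 3, 9, 15, 33, 63, …
g: a_k = 2, 8, 16, 64/3, 64/3, 256/15, …
Product ⇒ symmetric product L₀, ord ≤ 1.
L = (5 - 8·x^2) + (-1 + x + 2·x^2)·Dx  (order 1).
h: a_k = 6, 30, 90, 214, 458, 4686/5, …
ICs: h(0) = 6.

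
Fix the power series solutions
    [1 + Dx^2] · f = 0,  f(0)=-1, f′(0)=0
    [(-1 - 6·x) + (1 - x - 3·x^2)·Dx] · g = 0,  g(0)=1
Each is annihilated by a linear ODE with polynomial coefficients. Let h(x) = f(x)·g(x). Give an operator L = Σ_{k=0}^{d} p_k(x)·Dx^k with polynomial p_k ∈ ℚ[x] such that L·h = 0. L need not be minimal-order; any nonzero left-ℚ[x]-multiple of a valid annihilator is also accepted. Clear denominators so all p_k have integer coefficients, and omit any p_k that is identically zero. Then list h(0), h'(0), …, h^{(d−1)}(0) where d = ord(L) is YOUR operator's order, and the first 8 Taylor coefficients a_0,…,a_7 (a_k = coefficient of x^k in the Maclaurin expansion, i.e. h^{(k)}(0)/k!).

f: a_k = -1, 0, 1/2, 0, -1/24, 0, 1/720, 0, …
g: a_k = 1, 1, 4, 7, 19, 40, 97, 217, …
f·g: L₀ = L_f ⊗_s L_g, ord ≤ 2·1.
L = (5 + x + 3·x^2) + (2 + 12·x)·Dx + (-1 + x + 3·x^2)·Dx^2  (order 2).
h: a_k = -1, -1, -7/2, -13/2, -409/24, -877/24, -63119/720, -142049/720, …
ICs: h(0) = -1, h′(0) = -1.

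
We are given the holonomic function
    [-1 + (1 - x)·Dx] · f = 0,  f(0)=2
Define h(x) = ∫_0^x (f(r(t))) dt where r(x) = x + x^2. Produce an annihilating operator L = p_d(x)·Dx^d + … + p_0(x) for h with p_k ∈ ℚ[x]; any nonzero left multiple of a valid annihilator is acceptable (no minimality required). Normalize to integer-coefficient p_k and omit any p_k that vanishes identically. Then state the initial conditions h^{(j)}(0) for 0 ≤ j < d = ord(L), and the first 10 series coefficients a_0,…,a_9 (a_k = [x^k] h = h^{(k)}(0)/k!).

L = (1 + 2·x)·Dx + (-1 + x + x^2)·Dx^2  (order 2).
h: a_k = 0, 2, 1, 4/3, 3/2, 2, 8/3, 26/7, 21/4, 68/9, …
ICs: h(0) = 0, h′(0) = 2.

f: a_k = 2, 2, 2, 2, 2, 2, 2, 2, 2, 2, …
f∘r: x↦r, Dx↦Dx/r' in L_f ⇒ L₀.
h=∫h₀ ⇒ L = L₀·Dx.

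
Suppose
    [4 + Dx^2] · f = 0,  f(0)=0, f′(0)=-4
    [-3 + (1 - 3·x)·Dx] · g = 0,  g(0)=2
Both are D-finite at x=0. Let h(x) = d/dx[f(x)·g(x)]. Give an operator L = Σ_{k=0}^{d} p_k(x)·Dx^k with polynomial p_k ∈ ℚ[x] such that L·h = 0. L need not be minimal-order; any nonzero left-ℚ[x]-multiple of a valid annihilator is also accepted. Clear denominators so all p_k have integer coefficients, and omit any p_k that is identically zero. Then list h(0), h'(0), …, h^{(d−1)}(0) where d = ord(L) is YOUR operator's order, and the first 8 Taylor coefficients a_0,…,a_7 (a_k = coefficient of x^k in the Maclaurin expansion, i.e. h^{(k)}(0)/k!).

L = (-14 - 24·x + 36·x^2) + (-6 + 18·x)·Dx + (1 - 6·x + 9·x^2)·Dx^2  (order 2).
h: a_k = -8, -48, -200, -800, -9016/3, -54096/5, -1703992/45, -13631936/105, …
ICs: h(0) = -8, h′(0) = -48.

f: a_k = 0, -4, 0, 8/3, 0, -8/15, 0, 16/315, …
g: a_k = 2, 6, 18, 54, 162, 486, 1458, 4374, …
f·g: L₀ = L_f ⊗_s L_g, ord ≤ 2·1.
h₀' ⇒ L via d/dx closure of L₀.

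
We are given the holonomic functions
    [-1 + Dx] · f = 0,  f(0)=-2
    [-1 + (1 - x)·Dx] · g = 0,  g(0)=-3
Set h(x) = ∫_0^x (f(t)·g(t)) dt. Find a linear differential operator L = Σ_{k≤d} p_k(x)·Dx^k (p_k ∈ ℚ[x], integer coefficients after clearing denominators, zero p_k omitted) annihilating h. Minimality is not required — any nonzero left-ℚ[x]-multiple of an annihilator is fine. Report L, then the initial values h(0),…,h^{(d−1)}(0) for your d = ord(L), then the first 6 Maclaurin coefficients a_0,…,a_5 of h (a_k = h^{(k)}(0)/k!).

L = (2 - x)·Dx + (-1 + x)·Dx^2  (order 2).
h: a_k = 0, 6, 6, 5, 4, 13/4, …
ICs: h(0) = 0, h′(0) = 6.

f: a_k = -2, -2, -1, -1/3, -1/12, -1/60, …
g: a_k = -3, -3, -3, -3, -3, -3, …
f·g: L₀ = L_f ⊗_s L_g, ord ≤ 1·1.
h=∫h₀ ⇒ L = L₀·Dx.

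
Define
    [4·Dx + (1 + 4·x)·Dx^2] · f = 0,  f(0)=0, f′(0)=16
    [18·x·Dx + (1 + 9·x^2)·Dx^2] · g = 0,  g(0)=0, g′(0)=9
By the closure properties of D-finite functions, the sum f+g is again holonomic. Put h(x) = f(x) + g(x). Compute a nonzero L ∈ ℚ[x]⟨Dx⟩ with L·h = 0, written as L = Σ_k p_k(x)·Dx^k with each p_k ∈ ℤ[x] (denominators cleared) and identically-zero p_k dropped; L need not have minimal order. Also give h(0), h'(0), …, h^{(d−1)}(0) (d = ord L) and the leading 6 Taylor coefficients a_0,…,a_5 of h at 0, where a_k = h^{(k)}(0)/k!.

L = (-36 - 432·x + 972·x^2 + 1296·x^3)·Dx + (-25 - 72·x - 189·x^2 + 1944·x^3 + 2592·x^4)·Dx^2 + (-2 + x + 36·x^2 + 81·x^3 + 486·x^4 + 648·x^5)·Dx^3  (order 3).
h: a_k = 0, 25, -32, 175/3, -256, 965, …
ICs: h(0) = 0, h′(0) = 25, h′′(0) = -64.

f: a_k = 0, 16, -32, 256/3, -256, 4096/5, …
g: a_k = 0, 9, 0, -27, 0, 729/5, …
Weyl lclm of L_f,L_g ⇒ L₀ (ord ≤ 4).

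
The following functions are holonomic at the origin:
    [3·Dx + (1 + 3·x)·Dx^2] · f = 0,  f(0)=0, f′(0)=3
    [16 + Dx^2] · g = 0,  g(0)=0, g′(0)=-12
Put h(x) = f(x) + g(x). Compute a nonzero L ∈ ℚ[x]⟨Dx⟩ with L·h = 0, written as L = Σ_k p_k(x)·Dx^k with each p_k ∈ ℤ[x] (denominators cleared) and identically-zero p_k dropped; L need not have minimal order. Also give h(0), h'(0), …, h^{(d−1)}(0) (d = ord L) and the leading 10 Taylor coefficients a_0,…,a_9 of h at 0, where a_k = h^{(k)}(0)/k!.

f: a_k = 0, 3, -9/2, 9, -81/4, 243/5, -243/2, 2187/7, -6561/8, 2187, …
g: a_k = 0, -12, 0, 32, 0, -128/5, 0, 1024/105, 0, -2048/945, …
Weyl lclm of L_f,L_g ⇒ L₀ (ord ≤ 4).
L = (1680 + 2304·x + 3456·x^2)·Dx + (272 + 1584·x + 3456·x^2 + 3456·x^3)·Dx^2 + (105 + 144·x + 216·x^2)·Dx^3 + (17 + 99·x + 216·x^2 + 216·x^3)·Dx^4  (order 4).
h: a_k = 0, -9, -9/2, 41, -81/4, 23, -243/2, 33829/105, -6561/8, 2064667/945, …
ICs: h(0) = 0, h′(0) = -9, h′′(0) = -9, h′′′(0) = 246.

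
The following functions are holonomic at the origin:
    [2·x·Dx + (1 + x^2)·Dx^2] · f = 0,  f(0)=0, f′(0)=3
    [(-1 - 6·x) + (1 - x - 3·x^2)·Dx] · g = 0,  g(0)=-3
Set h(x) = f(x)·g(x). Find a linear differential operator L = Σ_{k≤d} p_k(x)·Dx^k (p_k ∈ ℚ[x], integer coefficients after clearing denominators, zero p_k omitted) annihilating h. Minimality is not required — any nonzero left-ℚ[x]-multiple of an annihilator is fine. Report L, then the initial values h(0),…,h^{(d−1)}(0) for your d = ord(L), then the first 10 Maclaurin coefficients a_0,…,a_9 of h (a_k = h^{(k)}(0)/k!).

L = (6 + 2·x + 18·x^2) + (2 + 10·x + 4·x^2 + 18·x^3)·Dx + (-1 + x + 2·x^2 + x^3 + 3·x^4)·Dx^2  (order 2).
h: a_k = 0, -9, -9, -33, -60, -804/5, -1704/5, -28767/35, -64551/35, -150887/35, …
ICs: h(0) = 0, h′(0) = -9.

f: a_k = 0, 3, 0, -1, 0, 3/5, 0, -3/7, 0, 1/3, …
g: a_k = -3, -3, -12, -21, -57, -120, -291, -651, -1524, -3477, …
Sym-product of L_f,L_g gives L₀ (≤ ord 2).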